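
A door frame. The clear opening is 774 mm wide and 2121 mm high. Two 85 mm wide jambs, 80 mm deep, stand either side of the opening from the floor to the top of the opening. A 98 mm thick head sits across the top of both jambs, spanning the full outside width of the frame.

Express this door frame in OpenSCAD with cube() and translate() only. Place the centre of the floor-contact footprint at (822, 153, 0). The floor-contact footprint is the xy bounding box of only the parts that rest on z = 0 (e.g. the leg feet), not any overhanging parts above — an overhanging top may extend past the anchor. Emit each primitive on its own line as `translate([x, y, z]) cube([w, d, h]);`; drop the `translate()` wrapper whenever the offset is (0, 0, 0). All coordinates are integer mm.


translate([350, 113, 0]) cube([85, 80, 2121]);
translate([1209, 113, 0]) cube([85, 80, 2121]);
translate([350, 113, 2121]) cube([944, 80, 98]);


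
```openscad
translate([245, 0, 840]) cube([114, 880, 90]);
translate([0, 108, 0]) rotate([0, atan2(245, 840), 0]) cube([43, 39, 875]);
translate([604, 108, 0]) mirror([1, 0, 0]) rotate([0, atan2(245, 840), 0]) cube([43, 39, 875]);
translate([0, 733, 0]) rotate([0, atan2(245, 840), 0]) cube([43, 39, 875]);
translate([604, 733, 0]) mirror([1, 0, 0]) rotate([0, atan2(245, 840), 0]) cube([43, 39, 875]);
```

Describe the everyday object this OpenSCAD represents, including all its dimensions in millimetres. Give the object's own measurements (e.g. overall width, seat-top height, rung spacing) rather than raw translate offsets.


A sawhorse. A 114×880×90 mm beam (x, y, z) sits on two A-frame leg pairs. Each pair is two raked legs of 43×39 mm section (39 mm along y) splaying symmetrically in x. Each leg rises 840 mm vertically over 245 mm of horizontal reach and is 875 mm long along its own axis. Every leg's outer bottom edge rests on the floor and its outer top edge meets a bottom edge of the beam — the left legs (tilting toward +x) meet the beam's −x bottom edge, the right legs (their mirror images, tilting toward −x) meet its +x bottom edge — so the leg tops tuck under the beam, the beam's underside is 840 mm above the floor, and the feet are 604 mm apart outside-to-outside with the beam centred between them. The two leg pairs are set in 108 mm from either end of the beam.


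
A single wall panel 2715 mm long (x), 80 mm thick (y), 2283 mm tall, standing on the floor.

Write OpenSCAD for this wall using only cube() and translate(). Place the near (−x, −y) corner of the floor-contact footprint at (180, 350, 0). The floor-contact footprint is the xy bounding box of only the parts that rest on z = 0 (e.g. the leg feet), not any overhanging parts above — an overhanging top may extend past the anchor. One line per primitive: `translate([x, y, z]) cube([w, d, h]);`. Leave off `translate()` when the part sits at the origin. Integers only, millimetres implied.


translate([180, 350, 0]) cube([2715, 80, 2283]);


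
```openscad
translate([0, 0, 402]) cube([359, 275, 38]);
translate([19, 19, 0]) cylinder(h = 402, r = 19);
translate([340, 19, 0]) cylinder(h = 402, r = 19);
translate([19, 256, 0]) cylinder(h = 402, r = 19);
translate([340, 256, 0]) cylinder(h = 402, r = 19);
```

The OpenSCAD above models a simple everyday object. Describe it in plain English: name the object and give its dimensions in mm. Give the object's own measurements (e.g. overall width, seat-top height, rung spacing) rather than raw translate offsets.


A simple wooden stool: a rectangular seat 359 mm (x) by 275 mm (y), 38 mm thick, top face at z = 440 mm, on four round legs, each 38 mm in diameter. The legs rest on z = 0, each leg's axis is inset half a diameter from the nearest pair of seat edges (so the leg's bounding box is flush with the corner).


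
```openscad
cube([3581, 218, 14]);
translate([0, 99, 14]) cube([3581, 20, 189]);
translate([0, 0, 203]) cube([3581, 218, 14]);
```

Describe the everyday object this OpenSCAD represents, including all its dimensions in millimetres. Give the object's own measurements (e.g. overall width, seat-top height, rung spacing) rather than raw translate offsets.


An I-beam lying along x, 3581 mm long. Overall section height 217 mm. Two flanges 218 mm wide (y) and 14 mm thick, one on the floor and one at the top; a web 20 mm thick runs between them, centred on the flange width.


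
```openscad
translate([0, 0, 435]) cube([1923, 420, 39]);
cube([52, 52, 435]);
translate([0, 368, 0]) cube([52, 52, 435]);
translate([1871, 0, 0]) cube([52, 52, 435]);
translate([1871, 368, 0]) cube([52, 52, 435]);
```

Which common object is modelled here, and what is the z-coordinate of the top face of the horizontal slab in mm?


A bench. The seat-top height is 474 mm.

A long slab on four corner posts — a bench. The slab sits at z = 435 with thickness 39, so the top is 435 + 39 = 474 mm.


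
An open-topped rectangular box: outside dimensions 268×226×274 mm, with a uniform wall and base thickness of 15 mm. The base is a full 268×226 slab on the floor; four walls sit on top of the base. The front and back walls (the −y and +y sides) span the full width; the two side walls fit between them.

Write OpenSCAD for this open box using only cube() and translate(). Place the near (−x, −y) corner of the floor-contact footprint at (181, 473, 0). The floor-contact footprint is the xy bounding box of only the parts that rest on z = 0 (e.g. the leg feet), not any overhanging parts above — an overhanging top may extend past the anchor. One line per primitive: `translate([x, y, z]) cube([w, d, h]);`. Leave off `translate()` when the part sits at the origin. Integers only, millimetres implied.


translate([181, 473, 0]) cube([268, 226, 15]);
translate([181, 473, 15]) cube([268, 15, 259]);
translate([181, 684, 15]) cube([268, 15, 259]);
translate([181, 488, 15]) cube([15, 196, 259]);
translate([434, 488, 15]) cube([15, 196, 259]);


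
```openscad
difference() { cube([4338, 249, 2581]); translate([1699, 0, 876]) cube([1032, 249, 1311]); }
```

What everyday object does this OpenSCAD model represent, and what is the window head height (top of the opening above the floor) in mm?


A wall with a window opening. The window head height is 2187 mm.

A wall with a rectangular opening subtracted — a window. Sill at z = 876, opening 1311 mm tall, so the head is at 876 + 1311 = 2187 mm.


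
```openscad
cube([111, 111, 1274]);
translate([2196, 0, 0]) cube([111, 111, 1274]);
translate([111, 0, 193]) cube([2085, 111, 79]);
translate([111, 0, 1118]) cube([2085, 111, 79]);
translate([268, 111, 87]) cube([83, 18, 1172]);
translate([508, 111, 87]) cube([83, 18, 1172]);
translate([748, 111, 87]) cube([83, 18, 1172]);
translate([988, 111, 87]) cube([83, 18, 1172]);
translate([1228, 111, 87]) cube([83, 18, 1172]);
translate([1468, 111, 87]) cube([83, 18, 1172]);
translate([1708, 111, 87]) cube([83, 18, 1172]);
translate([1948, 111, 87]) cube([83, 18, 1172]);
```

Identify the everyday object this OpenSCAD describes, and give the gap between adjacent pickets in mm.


A fence section. The picket gap is 157 mm.

Two posts, two rails, 8 pickets — a fence section. Span 2085 mm holds 8 pickets of 83 mm with 9 equal gaps: ⌊(2085 − 8·83) / 9⌋ = 157 mm.


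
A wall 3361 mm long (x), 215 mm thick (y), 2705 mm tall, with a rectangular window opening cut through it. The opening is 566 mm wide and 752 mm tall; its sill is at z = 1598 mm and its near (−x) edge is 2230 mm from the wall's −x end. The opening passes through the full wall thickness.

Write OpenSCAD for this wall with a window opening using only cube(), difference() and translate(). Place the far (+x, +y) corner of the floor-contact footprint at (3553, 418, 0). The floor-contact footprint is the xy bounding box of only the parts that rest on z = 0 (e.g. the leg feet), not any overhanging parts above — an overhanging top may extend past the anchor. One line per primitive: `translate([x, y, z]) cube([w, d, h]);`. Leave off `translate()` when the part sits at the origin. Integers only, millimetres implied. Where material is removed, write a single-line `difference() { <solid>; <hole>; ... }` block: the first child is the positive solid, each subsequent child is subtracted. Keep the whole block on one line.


difference() { translate([192, 203, 0]) cube([3361, 215, 2705]); translate([2422, 203, 1598]) cube([566, 215, 752]); }


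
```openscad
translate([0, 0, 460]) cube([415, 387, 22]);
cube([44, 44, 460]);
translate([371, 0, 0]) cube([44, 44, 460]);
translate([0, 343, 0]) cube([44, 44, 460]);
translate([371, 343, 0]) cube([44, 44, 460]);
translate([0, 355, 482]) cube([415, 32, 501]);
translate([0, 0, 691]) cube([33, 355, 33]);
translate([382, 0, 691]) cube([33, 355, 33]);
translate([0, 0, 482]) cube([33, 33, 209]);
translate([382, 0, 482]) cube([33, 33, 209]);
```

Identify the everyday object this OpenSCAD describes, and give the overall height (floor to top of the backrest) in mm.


A chair. The overall height is 983 mm.

A slab on four corner posts with a tall panel at the back — a chair. The seat slab sits at z = 460 with thickness 22, and the 501 mm backrest starts at the seat top, so the overall height is 460 + 22 + 501 = 983 mm.


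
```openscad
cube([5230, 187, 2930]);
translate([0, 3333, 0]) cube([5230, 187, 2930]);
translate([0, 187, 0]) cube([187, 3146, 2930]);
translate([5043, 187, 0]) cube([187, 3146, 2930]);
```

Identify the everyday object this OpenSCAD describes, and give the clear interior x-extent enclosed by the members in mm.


A house (or room) frame. The interior width is 4856 mm.

Four 2930 mm walls enclosing a rectangle with no floor or roof — a room or house frame. Outside width is 5230 mm and wall thickness is 187 mm, so the interior width is 5230 − 2 × 187 = 4856 mm.


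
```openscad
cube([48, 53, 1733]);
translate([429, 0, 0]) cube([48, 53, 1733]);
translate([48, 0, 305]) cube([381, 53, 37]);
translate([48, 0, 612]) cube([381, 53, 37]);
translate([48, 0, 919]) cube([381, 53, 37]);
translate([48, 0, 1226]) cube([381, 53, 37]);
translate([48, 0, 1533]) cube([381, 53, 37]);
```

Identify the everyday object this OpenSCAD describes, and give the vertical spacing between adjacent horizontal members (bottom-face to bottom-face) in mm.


A ladder. The rung spacing is 307 mm.

Two tall 48×53 posts with 5 short bars between them — a ladder. Adjacent rungs sit at z = 305 and z = 612, so the spacing is 612 − 305 = 307 mm.


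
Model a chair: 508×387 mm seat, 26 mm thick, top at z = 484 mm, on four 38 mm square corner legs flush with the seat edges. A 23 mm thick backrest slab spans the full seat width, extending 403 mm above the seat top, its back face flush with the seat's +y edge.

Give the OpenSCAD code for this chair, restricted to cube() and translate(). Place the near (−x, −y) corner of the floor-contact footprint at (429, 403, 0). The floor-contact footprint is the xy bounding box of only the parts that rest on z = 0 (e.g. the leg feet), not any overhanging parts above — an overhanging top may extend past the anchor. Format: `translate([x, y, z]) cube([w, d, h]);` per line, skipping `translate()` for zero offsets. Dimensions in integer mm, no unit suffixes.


translate([429, 403, 458]) cube([508, 387, 26]);
translate([429, 403, 0]) cube([38, 38, 458]);
translate([899, 403, 0]) cube([38, 38, 458]);
translate([429, 752, 0]) cube([38, 38, 458]);
translate([899, 752, 0]) cube([38, 38, 458]);
translate([429, 767, 484]) cube([508, 23, 403]);


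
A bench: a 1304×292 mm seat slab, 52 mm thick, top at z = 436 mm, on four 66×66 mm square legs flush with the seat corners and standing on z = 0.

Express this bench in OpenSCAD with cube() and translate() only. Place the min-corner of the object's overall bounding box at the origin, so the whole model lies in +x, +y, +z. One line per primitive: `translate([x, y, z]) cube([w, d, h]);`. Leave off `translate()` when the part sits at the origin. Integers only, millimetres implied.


// leg_h = 436 − 52 = 384
translate([0, 0, 384]) cube([1304, 292, 52]);
cube([66, 66, 384]);
translate([0, 226, 0]) cube([66, 66, 384]);
translate([1238, 0, 0]) cube([66, 66, 384]);
translate([1238, 226, 0]) cube([66, 66, 384]);


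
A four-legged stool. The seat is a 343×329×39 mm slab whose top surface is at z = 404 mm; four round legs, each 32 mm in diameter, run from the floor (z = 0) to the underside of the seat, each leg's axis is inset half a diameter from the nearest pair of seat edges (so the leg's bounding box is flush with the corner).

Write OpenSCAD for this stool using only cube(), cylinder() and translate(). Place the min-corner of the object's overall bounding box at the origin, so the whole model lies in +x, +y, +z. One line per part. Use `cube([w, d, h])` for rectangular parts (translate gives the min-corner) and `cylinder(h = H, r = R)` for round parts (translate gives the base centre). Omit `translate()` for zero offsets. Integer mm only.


translate([0, 0, 365]) cube([343, 329, 39]);
translate([16, 16, 0]) cylinder(h = 365, r = 16);
translate([327, 16, 0]) cylinder(h = 365, r = 16);
translate([16, 313, 0]) cylinder(h = 365, r = 16);
translate([327, 313, 0]) cylinder(h = 365, r = 16);


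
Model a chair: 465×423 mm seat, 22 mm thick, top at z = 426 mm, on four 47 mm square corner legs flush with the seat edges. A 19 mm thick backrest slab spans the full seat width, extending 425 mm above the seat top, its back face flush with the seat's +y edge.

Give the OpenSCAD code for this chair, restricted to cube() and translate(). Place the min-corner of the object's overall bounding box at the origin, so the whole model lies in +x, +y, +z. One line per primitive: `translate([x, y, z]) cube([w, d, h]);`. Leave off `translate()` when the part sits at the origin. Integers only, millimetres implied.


// leg_h = 426 - 22 = 404
translate([0, 0, 404]) cube([465, 423, 22]);
cube([47, 47, 404]);
translate([418, 0, 0]) cube([47, 47, 404]);
translate([0, 376, 0]) cube([47, 47, 404]);
translate([418, 376, 0]) cube([47, 47, 404]);
translate([0, 404, 426]) cube([465, 19, 425]);


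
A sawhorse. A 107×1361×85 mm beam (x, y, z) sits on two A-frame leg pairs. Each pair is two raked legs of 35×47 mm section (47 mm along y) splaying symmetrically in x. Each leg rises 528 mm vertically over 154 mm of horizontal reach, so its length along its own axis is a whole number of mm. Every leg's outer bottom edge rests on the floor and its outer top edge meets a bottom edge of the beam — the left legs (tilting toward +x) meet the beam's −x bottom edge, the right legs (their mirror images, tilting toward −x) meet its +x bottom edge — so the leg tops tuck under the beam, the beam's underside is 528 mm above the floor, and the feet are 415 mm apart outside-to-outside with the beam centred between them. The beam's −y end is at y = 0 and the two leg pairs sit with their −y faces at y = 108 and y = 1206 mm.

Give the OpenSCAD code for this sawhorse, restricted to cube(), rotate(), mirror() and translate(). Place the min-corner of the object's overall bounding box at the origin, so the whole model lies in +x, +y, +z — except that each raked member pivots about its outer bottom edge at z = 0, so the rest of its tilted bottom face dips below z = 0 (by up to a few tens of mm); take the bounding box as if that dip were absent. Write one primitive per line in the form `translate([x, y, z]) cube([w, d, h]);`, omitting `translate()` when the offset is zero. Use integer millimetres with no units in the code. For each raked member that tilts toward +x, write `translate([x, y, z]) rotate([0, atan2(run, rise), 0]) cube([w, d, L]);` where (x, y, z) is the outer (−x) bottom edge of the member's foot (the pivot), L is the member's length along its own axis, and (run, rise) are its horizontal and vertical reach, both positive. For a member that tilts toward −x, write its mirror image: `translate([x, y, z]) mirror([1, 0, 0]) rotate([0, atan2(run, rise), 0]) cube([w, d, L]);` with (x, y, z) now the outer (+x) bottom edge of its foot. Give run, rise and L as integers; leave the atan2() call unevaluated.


translate([154, 0, 528]) cube([107, 1361, 85]);
translate([0, 108, 0]) rotate([0, atan2(154, 528), 0]) cube([35, 47, 550]);
translate([415, 108, 0]) mirror([1, 0, 0]) rotate([0, atan2(154, 528), 0]) cube([35, 47, 550]);
translate([0, 1206, 0]) rotate([0, atan2(154, 528), 0]) cube([35, 47, 550]);
translate([415, 1206, 0]) mirror([1, 0, 0]) rotate([0, atan2(154, 528), 0]) cube([35, 47, 550]);


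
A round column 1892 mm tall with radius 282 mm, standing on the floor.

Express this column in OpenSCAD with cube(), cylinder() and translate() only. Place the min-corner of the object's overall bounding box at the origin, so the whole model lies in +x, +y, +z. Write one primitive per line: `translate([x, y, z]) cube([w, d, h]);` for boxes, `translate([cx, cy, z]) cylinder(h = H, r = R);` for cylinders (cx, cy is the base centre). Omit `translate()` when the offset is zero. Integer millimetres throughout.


translate([282, 282, 0]) cylinder(h = 1892, r = 282);


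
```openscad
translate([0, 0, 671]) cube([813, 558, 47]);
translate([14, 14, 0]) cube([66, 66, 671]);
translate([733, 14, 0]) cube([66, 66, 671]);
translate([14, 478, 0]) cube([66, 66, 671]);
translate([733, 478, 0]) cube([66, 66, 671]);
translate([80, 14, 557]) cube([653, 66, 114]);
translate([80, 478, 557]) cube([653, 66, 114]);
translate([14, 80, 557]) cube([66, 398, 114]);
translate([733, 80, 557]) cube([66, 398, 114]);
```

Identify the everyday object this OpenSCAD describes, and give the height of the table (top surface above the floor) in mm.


A table. The table height is 718 mm.

A 813×558×47 slab sits at z = 671 on four 66 mm square posts — a table. The top surface is at 671 + 47 = 718 mm.


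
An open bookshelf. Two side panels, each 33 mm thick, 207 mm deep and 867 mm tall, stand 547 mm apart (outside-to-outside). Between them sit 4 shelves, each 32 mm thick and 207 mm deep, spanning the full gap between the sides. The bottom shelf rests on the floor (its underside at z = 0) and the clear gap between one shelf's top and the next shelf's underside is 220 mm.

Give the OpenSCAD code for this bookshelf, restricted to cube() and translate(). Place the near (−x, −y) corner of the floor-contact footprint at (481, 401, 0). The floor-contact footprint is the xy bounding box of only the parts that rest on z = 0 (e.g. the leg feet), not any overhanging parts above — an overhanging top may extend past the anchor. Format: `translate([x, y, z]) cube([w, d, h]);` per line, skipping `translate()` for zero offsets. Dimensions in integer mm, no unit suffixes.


translate([481, 401, 0]) cube([33, 207, 867]);
translate([995, 401, 0]) cube([33, 207, 867]);
translate([514, 401, 0]) cube([481, 207, 32]);
translate([514, 401, 252]) cube([481, 207, 32]);
translate([514, 401, 504]) cube([481, 207, 32]);
translate([514, 401, 756]) cube([481, 207, 32]);


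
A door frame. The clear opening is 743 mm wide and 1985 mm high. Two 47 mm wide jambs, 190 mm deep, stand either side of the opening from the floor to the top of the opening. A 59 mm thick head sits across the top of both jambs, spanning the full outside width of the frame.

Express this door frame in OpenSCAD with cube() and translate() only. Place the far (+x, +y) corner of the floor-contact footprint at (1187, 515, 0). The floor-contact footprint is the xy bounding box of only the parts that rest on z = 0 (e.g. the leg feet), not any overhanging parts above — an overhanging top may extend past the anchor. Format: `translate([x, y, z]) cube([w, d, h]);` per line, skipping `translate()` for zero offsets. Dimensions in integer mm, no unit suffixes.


translate([350, 325, 0]) cube([47, 190, 1985]);
translate([1140, 325, 0]) cube([47, 190, 1985]);
translate([350, 325, 1985]) cube([837, 190, 59]);


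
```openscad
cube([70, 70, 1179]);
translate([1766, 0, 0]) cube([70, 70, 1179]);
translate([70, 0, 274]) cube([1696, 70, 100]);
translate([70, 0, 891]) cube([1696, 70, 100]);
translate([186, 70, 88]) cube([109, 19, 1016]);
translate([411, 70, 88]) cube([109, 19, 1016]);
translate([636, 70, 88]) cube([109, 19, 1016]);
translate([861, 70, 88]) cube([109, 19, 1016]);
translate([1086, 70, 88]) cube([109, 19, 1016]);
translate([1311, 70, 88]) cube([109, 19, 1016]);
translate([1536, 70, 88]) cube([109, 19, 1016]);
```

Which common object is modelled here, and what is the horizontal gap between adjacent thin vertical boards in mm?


A fence section. The picket gap is 116 mm.

Two posts, two rails, 7 pickets — a fence section. Span 1696 mm holds 7 pickets of 109 mm with 8 equal gaps: ⌊(1696 − 7·109) / 8⌋ = 116 mm.


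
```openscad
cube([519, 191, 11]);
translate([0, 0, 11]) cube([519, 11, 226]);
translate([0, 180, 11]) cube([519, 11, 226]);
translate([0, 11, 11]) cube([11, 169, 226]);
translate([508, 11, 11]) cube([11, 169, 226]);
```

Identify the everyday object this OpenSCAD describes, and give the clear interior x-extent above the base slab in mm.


An open box. The internal width is 497 mm.

A 519×191 base slab with four walls standing on it — an open box. The base is 519 mm wide and the walls are 11 mm thick, so the internal width is 519 − 2 × 11 = 497 mm.


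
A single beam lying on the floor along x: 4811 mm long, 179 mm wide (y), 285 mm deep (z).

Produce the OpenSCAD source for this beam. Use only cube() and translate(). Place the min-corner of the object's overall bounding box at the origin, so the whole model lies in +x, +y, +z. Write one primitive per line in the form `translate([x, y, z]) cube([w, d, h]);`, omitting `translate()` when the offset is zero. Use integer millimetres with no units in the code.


cube([4811, 179, 285]);


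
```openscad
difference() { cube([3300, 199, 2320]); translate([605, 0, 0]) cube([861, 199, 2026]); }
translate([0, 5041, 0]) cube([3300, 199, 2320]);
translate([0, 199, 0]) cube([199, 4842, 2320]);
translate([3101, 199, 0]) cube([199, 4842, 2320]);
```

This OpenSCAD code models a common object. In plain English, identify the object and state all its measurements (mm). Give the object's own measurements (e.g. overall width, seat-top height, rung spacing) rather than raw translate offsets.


A single room: four walls, each 2320 mm tall and 199 mm thick, enclosing an outside footprint 3300×5240 mm (x × y), no floor or roof. The front and back walls (−y and +y sides) run the full x-width; the side walls fit between their inner faces. A door opening 861 mm wide and 2026 mm tall is cut through the front wall from the floor up, its −x edge 605 mm from the wall's −x end.


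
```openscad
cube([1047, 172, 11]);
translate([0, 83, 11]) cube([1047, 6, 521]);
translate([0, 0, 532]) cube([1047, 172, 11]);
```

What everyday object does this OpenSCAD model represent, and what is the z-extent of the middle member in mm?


An I-beam. The web height is 521 mm.

Two wide flanges with a thin centred web — an I-beam. Overall 543 mm minus two 11 mm flanges gives a web of 543 − 2·11 = 521 mm.


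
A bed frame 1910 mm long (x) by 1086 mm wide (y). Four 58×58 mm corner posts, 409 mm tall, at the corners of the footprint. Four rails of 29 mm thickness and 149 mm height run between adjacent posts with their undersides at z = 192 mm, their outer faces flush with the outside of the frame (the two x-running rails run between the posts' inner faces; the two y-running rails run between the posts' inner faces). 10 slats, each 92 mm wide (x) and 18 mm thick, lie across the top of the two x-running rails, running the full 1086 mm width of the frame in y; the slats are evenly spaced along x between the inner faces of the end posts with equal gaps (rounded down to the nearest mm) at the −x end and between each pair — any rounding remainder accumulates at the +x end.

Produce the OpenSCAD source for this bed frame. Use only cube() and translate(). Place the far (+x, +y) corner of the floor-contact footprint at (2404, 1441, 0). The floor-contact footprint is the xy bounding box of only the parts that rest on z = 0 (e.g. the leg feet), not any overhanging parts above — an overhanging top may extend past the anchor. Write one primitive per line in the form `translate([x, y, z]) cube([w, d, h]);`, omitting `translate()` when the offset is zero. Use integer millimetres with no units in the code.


// slat z = rail_z + rail_h = 192 + 149 = 341
// slat gap = ⌊(1794 − 10·92) / 11⌋ = 79
translate([494, 355, 0]) cube([58, 58, 409]);
translate([494, 1383, 0]) cube([58, 58, 409]);
translate([2346, 355, 0]) cube([58, 58, 409]);
translate([2346, 1383, 0]) cube([58, 58, 409]);
translate([552, 355, 192]) cube([1794, 29, 149]);
translate([552, 1412, 192]) cube([1794, 29, 149]);
translate([494, 413, 192]) cube([29, 970, 149]);
translate([2375, 413, 192]) cube([29, 970, 149]);
translate([631, 355, 341]) cube([92, 1086, 18]);
translate([802, 355, 341]) cube([92, 1086, 18]);
translate([973, 355, 341]) cube([92, 1086, 18]);
translate([1144, 355, 341]) cube([92, 1086, 18]);
translate([1315, 355, 341]) cube([92, 1086, 18]);
translate([1486, 355, 341]) cube([92, 1086, 18]);
translate([1657, 355, 341]) cube([92, 1086, 18]);
translate([1828, 355, 341]) cube([92, 1086, 18]);
translate([1999, 355, 341]) cube([92, 1086, 18]);
translate([2170, 355, 341]) cube([92, 1086, 18]);


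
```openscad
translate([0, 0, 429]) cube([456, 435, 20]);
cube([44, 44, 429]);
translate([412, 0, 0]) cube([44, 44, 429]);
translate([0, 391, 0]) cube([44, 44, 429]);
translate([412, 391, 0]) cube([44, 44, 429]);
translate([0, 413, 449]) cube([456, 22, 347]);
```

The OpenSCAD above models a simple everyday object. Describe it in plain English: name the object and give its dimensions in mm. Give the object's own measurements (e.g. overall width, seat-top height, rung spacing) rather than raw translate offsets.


A chair. The seat is a 456×435×20 mm slab with its top at z = 449 mm, on four 44×44 mm corner legs (flush with the seat edges, standing on z = 0). A flat backrest 22 mm thick, 347 mm tall, spans the full seat width and rises from the seat top along its +y edge, rear face flush with the rear of the seat.


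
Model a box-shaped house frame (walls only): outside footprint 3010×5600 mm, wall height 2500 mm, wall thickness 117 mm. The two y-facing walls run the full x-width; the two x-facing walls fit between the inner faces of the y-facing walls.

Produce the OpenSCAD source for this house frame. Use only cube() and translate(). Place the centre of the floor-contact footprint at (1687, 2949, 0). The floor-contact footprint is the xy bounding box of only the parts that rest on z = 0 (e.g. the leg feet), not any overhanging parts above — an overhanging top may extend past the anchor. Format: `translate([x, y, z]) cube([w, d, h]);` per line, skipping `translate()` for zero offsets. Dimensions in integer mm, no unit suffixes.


translate([182, 149, 0]) cube([3010, 117, 2500]);
translate([182, 5632, 0]) cube([3010, 117, 2500]);
translate([182, 266, 0]) cube([117, 5366, 2500]);
translate([3075, 266, 0]) cube([117, 5366, 2500]);


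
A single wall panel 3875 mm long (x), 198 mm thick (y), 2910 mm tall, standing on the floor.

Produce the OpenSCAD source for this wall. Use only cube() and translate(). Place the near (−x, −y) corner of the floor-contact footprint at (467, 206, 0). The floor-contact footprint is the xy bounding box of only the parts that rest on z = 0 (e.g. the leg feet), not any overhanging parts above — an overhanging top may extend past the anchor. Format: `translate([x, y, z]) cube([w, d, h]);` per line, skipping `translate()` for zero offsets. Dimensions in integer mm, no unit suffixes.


translate([467, 206, 0]) cube([3875, 198, 2910]);


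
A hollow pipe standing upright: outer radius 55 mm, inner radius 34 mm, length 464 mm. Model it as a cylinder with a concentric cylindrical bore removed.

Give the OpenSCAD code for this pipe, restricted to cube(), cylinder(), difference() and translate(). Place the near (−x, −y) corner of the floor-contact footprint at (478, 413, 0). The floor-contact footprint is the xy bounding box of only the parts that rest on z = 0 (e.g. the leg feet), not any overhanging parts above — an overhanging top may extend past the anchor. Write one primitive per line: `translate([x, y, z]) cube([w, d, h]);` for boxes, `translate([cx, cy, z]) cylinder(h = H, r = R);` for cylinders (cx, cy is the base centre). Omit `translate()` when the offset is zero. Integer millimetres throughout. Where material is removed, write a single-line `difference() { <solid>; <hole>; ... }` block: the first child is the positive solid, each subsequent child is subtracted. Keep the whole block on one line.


difference() { translate([533, 468, 0]) cylinder(h = 464, r = 55); translate([533, 468, 0]) cylinder(h = 464, r = 34); }


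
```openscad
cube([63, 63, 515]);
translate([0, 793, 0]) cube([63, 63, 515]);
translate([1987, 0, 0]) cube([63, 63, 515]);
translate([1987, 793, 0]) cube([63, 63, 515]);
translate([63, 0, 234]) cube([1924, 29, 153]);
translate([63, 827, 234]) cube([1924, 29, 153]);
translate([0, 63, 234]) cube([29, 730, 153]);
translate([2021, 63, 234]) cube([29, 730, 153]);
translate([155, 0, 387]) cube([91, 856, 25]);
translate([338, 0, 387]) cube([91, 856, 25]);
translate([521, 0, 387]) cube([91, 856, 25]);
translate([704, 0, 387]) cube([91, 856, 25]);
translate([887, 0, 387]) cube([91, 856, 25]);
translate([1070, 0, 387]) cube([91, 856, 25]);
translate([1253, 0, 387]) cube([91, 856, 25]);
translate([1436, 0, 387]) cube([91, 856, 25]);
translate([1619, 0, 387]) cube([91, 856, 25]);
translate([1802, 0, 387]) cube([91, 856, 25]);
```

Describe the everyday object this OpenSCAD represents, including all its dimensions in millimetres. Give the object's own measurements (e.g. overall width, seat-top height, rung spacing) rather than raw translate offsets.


A bed frame 2050 mm long (x) by 856 mm wide (y). Four 63×63 mm corner posts, 515 mm tall, at the corners of the footprint. Four rails of 29 mm thickness and 153 mm height run between adjacent posts with their undersides at z = 234 mm, their outer faces flush with the outside of the frame (the two x-running rails run between the posts' inner faces; the two y-running rails run between the posts' inner faces). 10 slats, each 91 mm wide (x) and 25 mm thick, lie across the top of the two x-running rails, running the full 856 mm width of the frame in y; along x they sit between the end posts with a 92 mm gap after the −x posts and between neighbouring slats, leaving 94 mm before the +x posts.


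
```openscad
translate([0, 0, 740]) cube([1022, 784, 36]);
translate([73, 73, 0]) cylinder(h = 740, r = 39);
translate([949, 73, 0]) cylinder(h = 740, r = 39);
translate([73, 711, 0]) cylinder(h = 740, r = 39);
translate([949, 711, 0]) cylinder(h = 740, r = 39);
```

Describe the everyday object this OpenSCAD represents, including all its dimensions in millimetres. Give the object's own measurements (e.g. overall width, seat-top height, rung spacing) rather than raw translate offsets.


A rectangular dining table. The top is 1022×784×36 mm with its upper surface at z = 776 mm. It stands on four round legs of 78 mm diameter, each leg's bounding box inset 34 mm from the nearest pair of top edges, running from the floor to the underside of the top.


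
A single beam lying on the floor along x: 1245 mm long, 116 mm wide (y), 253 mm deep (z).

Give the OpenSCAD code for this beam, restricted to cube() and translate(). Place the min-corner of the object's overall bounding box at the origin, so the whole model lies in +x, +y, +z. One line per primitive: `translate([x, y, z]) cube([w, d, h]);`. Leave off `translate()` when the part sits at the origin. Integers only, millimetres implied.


cube([1245, 116, 253]);


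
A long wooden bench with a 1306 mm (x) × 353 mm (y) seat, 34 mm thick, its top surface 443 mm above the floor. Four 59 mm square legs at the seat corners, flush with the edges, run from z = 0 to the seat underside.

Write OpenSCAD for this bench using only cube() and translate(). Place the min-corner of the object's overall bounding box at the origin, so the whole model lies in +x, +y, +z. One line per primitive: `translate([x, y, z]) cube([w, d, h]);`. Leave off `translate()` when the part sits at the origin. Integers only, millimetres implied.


translate([0, 0, 409]) cube([1306, 353, 34]);
cube([59, 59, 409]);
translate([0, 294, 0]) cube([59, 59, 409]);
translate([1247, 0, 0]) cube([59, 59, 409]);
translate([1247, 294, 0]) cube([59, 59, 409]);


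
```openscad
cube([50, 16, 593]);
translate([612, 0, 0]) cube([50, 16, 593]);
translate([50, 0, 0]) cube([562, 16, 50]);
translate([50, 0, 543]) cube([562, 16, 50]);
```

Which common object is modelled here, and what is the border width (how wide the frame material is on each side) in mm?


A picture frame. The border width is 50 mm.

Four thin pieces enclosing a rectangular opening — a picture frame. The two full-height stiles are 593 mm tall; the top rail sits at z = 543 and is 50 mm tall, so the border above the opening is 593 − 543 = 50 mm, matching the stile x-width.


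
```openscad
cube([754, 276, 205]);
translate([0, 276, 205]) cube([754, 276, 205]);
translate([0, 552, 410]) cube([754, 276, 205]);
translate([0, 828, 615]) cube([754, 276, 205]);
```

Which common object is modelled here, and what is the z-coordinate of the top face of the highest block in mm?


A staircase. The total rise is 820 mm.

4 identical blocks, each offset up and back from the previous — a staircase. Each step is 205 mm tall and there are 4 of them, so the total rise is 4 × 205 = 820 mm.


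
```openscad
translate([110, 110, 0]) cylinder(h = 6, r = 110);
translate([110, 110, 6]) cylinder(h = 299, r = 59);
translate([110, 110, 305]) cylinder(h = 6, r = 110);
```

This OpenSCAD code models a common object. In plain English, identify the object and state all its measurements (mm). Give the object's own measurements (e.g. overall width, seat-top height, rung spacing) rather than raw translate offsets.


A spool: two coaxial disc flanges of radius 110 mm and thickness 6 mm, joined by a core cylinder of radius 59 mm and height 299 mm. The lower flange rests on z = 0 and the three cylinders share a vertical axis.


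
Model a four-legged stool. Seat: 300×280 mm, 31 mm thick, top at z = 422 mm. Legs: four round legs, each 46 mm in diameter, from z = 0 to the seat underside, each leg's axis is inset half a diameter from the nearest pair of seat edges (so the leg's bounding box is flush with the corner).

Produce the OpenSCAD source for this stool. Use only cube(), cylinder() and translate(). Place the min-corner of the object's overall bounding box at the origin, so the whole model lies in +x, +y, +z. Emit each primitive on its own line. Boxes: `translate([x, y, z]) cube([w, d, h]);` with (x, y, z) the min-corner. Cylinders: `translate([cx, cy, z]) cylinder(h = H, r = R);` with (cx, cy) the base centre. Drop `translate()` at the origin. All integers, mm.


translate([0, 0, 391]) cube([300, 280, 31]);
translate([23, 23, 0]) cylinder(h = 391, r = 23);
translate([277, 23, 0]) cylinder(h = 391, r = 23);
translate([23, 257, 0]) cylinder(h = 391, r = 23);
translate([277, 257, 0]) cylinder(h = 391, r = 23);


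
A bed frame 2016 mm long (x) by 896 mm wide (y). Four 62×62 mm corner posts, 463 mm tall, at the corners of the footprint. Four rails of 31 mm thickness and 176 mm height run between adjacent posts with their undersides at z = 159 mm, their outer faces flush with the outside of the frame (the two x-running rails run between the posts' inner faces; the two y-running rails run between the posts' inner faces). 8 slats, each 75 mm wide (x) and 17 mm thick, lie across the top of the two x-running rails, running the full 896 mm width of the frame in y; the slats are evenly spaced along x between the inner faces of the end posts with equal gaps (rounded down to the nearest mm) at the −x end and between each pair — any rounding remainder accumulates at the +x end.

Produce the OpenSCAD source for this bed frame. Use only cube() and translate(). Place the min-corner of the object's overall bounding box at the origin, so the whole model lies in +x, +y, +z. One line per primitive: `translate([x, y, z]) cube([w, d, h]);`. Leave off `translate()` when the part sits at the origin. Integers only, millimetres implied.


cube([62, 62, 463]);
translate([0, 834, 0]) cube([62, 62, 463]);
translate([1954, 0, 0]) cube([62, 62, 463]);
translate([1954, 834, 0]) cube([62, 62, 463]);
translate([62, 0, 159]) cube([1892, 31, 176]);
translate([62, 865, 159]) cube([1892, 31, 176]);
translate([0, 62, 159]) cube([31, 772, 176]);
translate([1985, 62, 159]) cube([31, 772, 176]);
translate([205, 0, 335]) cube([75, 896, 17]);
translate([423, 0, 335]) cube([75, 896, 17]);
translate([641, 0, 335]) cube([75, 896, 17]);
translate([859, 0, 335]) cube([75, 896, 17]);
translate([1077, 0, 335]) cube([75, 896, 17]);
translate([1295, 0, 335]) cube([75, 896, 17]);
translate([1513, 0, 335]) cube([75, 896, 17]);
translate([1731, 0, 335]) cube([75, 896, 17]);


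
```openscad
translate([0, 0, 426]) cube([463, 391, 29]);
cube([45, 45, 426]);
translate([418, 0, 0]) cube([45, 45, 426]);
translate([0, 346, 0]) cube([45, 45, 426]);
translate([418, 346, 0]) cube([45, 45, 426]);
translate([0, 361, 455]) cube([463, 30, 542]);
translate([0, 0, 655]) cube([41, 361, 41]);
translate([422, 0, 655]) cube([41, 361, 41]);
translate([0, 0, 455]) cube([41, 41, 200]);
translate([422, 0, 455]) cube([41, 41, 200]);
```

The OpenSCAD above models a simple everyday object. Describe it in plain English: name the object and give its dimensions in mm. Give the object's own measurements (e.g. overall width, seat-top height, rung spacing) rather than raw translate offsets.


A chair. The seat is a 463×391×29 mm slab with its top at z = 455 mm, on four 45×45 mm corner legs (flush with the seat edges, standing on z = 0). A flat backrest 30 mm thick, 542 mm tall, spans the full seat width and rises from the seat top along its +y edge, rear face flush with the rear of the seat. Two armrests of 41×41 mm section run along each side from the seat's front edge to the front of the backrest, top faces 241 mm above the seat top and outer faces flush with the seat's x-edges; a 41×41 mm post under the front of each armrest stands on the seat at the front corner.


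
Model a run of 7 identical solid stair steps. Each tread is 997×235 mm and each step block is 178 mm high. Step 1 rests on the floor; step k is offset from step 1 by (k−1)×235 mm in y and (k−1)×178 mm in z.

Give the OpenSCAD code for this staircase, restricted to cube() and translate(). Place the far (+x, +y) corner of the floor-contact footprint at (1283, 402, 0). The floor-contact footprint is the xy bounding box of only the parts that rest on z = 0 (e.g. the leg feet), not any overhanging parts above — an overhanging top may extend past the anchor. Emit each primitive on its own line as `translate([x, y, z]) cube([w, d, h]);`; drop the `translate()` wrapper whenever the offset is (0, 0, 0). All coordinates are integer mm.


translate([286, 167, 0]) cube([997, 235, 178]);
translate([286, 402, 178]) cube([997, 235, 178]);
translate([286, 637, 356]) cube([997, 235, 178]);
translate([286, 872, 534]) cube([997, 235, 178]);
translate([286, 1107, 712]) cube([997, 235, 178]);
translate([286, 1342, 890]) cube([997, 235, 178]);
translate([286, 1577, 1068]) cube([997, 235, 178]);


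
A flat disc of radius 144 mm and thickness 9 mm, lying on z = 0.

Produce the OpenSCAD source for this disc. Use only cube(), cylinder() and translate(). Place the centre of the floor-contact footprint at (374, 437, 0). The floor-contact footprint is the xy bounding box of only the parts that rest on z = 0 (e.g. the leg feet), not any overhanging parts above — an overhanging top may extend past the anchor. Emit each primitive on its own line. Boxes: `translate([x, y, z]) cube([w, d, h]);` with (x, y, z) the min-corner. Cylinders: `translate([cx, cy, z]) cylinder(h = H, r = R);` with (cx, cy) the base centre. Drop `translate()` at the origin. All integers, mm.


translate([374, 437, 0]) cylinder(h = 9, r = 144);
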